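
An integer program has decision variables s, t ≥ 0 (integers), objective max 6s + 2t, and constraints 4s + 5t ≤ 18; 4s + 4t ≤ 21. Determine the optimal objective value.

24

The continuous relaxation peaks at (4.5, 0) with value 27.00; rounding to a feasible lattice point costs some objective.
(s,t)=(4,0): 4·4+5·0=16≤18, 4·4+4·0=16≤21, objective 24.
(s,t)=(3,1): 4·3+5·1=17≤18, 4·3+4·1=16≤21, objective 20.
(s,t)=(3,0): 4·3+5·0=12≤18, 4·3+4·0=12≤21, objective 18.
Maximum is 24 at (s,t)=(4,0).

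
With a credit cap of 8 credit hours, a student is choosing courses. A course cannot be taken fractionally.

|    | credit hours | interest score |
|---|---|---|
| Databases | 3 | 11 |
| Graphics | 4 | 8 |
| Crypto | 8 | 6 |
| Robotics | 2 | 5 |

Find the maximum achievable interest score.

19

Take Databases and Graphics: credit hours 3 + 4 = 7 ≤ 8, interest score 11 + 8 = 19.
No other feasible combination does better.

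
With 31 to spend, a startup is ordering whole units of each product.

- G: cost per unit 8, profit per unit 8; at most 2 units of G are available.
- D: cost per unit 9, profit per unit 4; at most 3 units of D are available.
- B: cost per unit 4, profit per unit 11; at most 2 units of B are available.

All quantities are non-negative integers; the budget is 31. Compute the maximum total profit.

38

Take 2×G and 2×B: cost 24 ≤ 31, profit 2·8 + 2·11 = 38.
B has the best ratio (11/4) and is taken to its limit of 2; remaining capacity is filled optimally with the others.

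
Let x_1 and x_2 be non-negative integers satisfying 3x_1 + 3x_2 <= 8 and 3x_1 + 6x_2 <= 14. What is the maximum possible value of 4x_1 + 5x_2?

(x_1,x_2)=(0,2): 3·0+3·2=6≤8, 3·0+6·2=12≤14, objective 10.
(x_1,x_2)=(1,1): 3·1+3·1=6≤8, 3·1+6·1=9≤14, objective 9.
(x_1,x_2)=(0,1): 3·0+3·1=3≤8, 3·0+6·1=6≤14, objective 5.
The best lattice point is (0,2), giving 10.

10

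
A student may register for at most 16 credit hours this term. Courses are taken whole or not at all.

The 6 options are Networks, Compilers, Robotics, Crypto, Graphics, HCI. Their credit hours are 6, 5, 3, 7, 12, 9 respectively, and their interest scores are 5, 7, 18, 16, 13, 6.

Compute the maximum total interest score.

Networks + Robotics + Crypto: credit hours 6 + 3 + 7 = 16 ≤ 16, interest score 5 + 18 + 16 = 39.
Compilers + Robotics + Crypto: credit hours 5 + 3 + 7 = 15 ≤ 16, interest score 7 + 18 + 16 = 41.
Best is Compilers, Robotics, and Crypto with total interest score 41.

41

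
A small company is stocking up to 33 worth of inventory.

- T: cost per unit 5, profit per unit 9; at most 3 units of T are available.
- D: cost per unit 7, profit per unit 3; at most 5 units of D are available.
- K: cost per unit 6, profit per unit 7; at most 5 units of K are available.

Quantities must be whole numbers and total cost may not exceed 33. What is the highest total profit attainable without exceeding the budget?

48

Take 3×T and 3×K: cost 33 ≤ 33, profit 3·9 + 3·7 = 48.
T has the best ratio (9/5) and is taken to its limit of 3; remaining capacity is filled optimally with the others.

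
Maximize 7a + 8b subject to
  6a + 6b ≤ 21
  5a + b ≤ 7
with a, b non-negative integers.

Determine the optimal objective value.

(a,b)=(0,3): 6·0+6·3=18≤21, 5·0+1·3=3≤7, objective 24.
(a,b)=(1,2): 6·1+6·2=18≤21, 5·1+1·2=7≤7, objective 23.
(a,b)=(0,2): 6·0+6·2=12≤21, 5·0+1·2=2≤7, objective 16.
Maximum is 24 at (a,b)=(0,3).

24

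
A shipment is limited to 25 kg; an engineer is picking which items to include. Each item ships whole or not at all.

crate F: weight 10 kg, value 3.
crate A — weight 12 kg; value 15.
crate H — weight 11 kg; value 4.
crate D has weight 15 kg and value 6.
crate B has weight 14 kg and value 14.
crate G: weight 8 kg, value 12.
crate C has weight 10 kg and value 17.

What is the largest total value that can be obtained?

32

This is a 0-1 knapsack instance.
Take crate A and crate C: weight 12 + 10 = 22 ≤ 25, value 15 + 17 = 32.
No other feasible combination does better.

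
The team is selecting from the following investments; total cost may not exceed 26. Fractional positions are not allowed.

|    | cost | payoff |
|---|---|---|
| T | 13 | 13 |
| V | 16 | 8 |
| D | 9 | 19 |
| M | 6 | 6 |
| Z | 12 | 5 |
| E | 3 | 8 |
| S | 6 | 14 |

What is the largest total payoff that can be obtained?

47

Allowing fractional choices, the relaxed optimum would be about 49.0, but investments are indivisible.
D + M + E + S: cost 9 + 6 + 3 + 6 = 24 ≤ 26, payoff 19 + 6 + 8 + 14 = 47.
T + D + E: cost 13 + 9 + 3 = 25 ≤ 26, payoff 13 + 19 + 8 = 40.
D + E + S: cost 9 + 3 + 6 = 18 ≤ 26, payoff 19 + 8 + 14 = 41.
Best is D, M, E, and S with total payoff 47.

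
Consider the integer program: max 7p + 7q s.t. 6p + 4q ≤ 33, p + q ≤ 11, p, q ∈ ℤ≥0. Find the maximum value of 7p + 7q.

56

(p,q)=(0,8): 6·0+4·8=32≤33, 1·0+1·8=8≤11, objective 56.
(p,q)=(0,7): 6·0+4·7=28≤33, 1·0+1·7=7≤11, objective 49.
No feasible integer point exceeds 56.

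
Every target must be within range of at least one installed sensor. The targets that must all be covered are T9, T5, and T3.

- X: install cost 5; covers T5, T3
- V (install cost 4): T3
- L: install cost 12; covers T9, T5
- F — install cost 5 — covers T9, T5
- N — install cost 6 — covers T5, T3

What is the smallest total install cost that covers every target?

9

The greedy cost-per-new-target heuristic would pick X and F for 10, but a cheaper cover exists.
Choose V and F: together they cover T9, T5, T3 — every target.
Total install cost: 4 + 5 = 9.
No cover costs less than 9.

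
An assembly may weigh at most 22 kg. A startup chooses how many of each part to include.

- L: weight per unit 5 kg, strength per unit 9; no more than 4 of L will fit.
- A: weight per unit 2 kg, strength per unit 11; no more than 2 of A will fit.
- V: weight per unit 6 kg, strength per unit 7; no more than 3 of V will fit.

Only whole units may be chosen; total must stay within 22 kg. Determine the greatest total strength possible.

49

2×L, 2×A, and 1×V: weight 20 ≤ 22, strength 2·9 + 2·11 + 1·7 = 47.
3×L and 2×A: weight 19 ≤ 22, strength 3·9 + 2·11 = 49.
Best is 49.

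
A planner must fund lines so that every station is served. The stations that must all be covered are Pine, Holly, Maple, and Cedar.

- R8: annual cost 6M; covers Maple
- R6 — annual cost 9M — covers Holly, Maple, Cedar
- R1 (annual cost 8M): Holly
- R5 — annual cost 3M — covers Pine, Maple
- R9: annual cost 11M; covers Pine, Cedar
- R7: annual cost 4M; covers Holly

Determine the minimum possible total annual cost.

The greedy cost-per-new-station heuristic would pick R5, R7, and R6 for 16, but a cheaper cover exists.
Choose R6 and R5: together they cover Pine, Holly, Maple, Cedar — every station.
Total annual cost: 9 + 3 = 12.
No cover costs less than 12.

12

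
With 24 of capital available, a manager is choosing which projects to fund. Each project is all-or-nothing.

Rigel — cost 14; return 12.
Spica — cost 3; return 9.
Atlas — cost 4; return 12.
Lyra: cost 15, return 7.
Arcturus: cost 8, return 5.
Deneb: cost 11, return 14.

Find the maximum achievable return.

35

Take Spica, Atlas, and Deneb: cost 3 + 4 + 11 = 18 ≤ 24, return 9 + 12 + 14 = 35.
No other feasible combination does better.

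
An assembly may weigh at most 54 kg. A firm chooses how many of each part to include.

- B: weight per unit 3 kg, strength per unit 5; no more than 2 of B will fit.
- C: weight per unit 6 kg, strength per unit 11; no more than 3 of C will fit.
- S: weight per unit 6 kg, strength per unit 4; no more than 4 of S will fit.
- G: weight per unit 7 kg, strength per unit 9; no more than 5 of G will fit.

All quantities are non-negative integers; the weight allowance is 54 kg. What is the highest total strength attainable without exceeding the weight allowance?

3×C and 5×G: weight 53 ≤ 54, strength 3·11 + 5·9 = 78.
2×B, 3×C, and 4×G: weight 52 ≤ 54, strength 2·5 + 3·11 + 4·9 = 79.
Best is 79.

79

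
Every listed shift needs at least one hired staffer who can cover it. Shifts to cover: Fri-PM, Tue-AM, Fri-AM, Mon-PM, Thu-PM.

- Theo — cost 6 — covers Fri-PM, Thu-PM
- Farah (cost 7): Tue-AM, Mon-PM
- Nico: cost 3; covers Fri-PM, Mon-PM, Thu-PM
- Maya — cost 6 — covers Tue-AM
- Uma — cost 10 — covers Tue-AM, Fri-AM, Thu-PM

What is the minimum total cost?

13

Choose Nico and Uma: together they cover Fri-PM, Tue-AM, Fri-AM, Mon-PM, Thu-PM — every shift.
Total cost: 3 + 10 = 13.
No cover costs less than 13.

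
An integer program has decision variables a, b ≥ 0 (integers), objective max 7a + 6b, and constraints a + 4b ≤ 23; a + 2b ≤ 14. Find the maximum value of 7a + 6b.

98

(a,b)=(14,0): 1·14+4·0=14≤23, 1·14+2·0=14≤14, objective 98.
(a,b)=(13,0): 1·13+4·0=13≤23, 1·13+2·0=13≤14, objective 91.
Maximum is 98 at (a,b)=(14,0).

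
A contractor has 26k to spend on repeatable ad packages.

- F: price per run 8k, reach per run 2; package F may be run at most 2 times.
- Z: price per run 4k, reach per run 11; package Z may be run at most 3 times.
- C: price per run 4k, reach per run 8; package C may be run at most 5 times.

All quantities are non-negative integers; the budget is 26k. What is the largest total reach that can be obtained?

57

Take 3×Z and 3×C: price 24 ≤ 26, reach 3·11 + 3·8 = 57.
Z has the best ratio (11/4) and is taken to its limit of 3; remaining capacity is filled optimally with the others.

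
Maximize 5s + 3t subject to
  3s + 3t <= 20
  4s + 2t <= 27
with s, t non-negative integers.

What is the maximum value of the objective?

(s,t)=(6,0): 3·6+3·0=18≤20, 4·6+2·0=24≤27, objective 30.
(s,t)=(5,1): 3·5+3·1=18≤20, 4·5+2·1=22≤27, objective 28.
No feasible integer point exceeds 30.

30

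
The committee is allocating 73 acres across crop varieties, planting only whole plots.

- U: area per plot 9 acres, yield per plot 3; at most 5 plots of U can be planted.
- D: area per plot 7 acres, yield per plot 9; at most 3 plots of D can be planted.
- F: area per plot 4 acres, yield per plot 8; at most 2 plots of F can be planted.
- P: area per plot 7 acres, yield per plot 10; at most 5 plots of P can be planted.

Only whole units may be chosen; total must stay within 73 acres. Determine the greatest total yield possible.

96

This is a bounded integer knapsack.
F has the best ratio (8/4); taking only F gives at most 2×8 = 16 (stopped by the supply cap of 2).
Mixing does better — 1×U, 3×D, 2×F, and 5×P: area 73 ≤ 73, yield 1·3 + 3·9 + 2·8 + 5·10 = 96.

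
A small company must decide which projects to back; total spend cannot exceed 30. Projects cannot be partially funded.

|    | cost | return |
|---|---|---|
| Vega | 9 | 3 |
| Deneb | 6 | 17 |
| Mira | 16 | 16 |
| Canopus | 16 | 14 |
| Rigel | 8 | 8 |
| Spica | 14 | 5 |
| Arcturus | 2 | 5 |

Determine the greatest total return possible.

41

Allowing fractional choices, the relaxed optimum would be about 44.0, but projects are indivisible.
Deneb + Mira + Rigel: cost 6 + 16 + 8 = 30 ≤ 30, return 17 + 16 + 8 = 41.
Deneb + Mira + Arcturus: cost 6 + 16 + 2 = 24 ≤ 30, return 17 + 16 + 5 = 38.
Deneb + Canopus + Rigel: cost 6 + 16 + 8 = 30 ≤ 30, return 17 + 14 + 8 = 39.
Best is Deneb, Mira, and Rigel with total return 41.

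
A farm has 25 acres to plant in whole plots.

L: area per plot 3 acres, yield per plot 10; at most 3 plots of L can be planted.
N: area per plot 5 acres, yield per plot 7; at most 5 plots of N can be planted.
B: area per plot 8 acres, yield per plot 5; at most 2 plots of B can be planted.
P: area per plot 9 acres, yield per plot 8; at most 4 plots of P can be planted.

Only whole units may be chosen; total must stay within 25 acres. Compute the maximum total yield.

51

L has the best ratio (10/3); taking only L gives at most 3×10 = 30 (stopped by the supply cap of 3).
Mixing does better — 3×L and 3×N: area 24 ≤ 25, yield 3·10 + 3·7 = 51.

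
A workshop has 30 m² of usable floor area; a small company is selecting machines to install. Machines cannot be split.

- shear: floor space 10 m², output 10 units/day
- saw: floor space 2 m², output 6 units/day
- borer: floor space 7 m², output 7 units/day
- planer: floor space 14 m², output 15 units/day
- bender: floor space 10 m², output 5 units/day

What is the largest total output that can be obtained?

Allowing fractional choices, the relaxed optimum would be about 35.0, but machines are indivisible.
shear + saw + planer: floor space 10 + 2 + 14 = 26 ≤ 30, output 10 + 6 + 15 = 31.
saw + borer + planer: floor space 2 + 7 + 14 = 23 ≤ 30, output 6 + 7 + 15 = 28.
Best is shear, saw, and planer with total output 31.

31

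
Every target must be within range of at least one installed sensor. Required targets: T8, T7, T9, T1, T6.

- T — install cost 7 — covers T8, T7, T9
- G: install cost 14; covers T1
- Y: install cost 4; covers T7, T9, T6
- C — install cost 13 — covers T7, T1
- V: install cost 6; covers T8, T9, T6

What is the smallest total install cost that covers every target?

The greedy cost-per-new-target heuristic would pick Y, V, and C for 23, but a cheaper cover exists.
Choose C and V: together they cover T8, T7, T9, T1, T6 — every target.
Total install cost: 13 + 6 = 19.
No cover costs less than 19.

19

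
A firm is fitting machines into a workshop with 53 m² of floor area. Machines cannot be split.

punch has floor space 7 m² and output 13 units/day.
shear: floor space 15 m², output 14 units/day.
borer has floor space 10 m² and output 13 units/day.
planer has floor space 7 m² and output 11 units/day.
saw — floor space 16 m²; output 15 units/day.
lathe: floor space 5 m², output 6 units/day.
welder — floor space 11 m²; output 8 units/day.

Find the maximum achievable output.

punch + shear + borer + saw + lathe: floor space 7 + 15 + 10 + 16 + 5 = 53 ≤ 53, output 13 + 14 + 13 + 15 + 6 = 61.
punch + borer + planer + saw + welder: floor space 7 + 10 + 7 + 16 + 11 = 51 ≤ 53, output 13 + 13 + 11 + 15 + 8 = 60.
punch + shear + planer + saw + lathe: floor space 7 + 15 + 7 + 16 + 5 = 50 ≤ 53, output 13 + 14 + 11 + 15 + 6 = 59.
Best is punch, shear, borer, saw, and lathe with total output 61.

61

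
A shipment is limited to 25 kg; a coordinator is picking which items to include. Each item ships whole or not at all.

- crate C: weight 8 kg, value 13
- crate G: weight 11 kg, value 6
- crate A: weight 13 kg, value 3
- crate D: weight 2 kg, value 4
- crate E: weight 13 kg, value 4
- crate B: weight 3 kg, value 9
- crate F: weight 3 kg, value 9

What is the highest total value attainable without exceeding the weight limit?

This is an integer program with binary decision variables.
Allowing fractional choices, the relaxed optimum would be about 39.9, but items are indivisible.
crate C + crate G + crate D + crate B: weight 8 + 11 + 2 + 3 = 24 ≤ 25, value 13 + 6 + 4 + 9 = 32.
crate C + crate G + crate B + crate F: weight 8 + 11 + 3 + 3 = 25 ≤ 25, value 13 + 6 + 9 + 9 = 37.
crate C + crate D + crate B + crate F: weight 8 + 2 + 3 + 3 = 16 ≤ 25, value 13 + 4 + 9 + 9 = 35.
Best is crate C, crate G, crate B, and crate F with total value 37.

37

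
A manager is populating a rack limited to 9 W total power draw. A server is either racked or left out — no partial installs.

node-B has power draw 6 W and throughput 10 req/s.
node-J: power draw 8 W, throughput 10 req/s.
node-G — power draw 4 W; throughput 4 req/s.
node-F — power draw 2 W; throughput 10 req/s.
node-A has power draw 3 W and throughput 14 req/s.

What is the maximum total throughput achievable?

node-G + node-F + node-A: power draw 4 + 2 + 3 = 9 ≤ 9, throughput 4 + 10 + 14 = 28.
node-F + node-A: power draw 2 + 3 = 5 ≤ 9, throughput 10 + 14 = 24.
Best is node-G, node-F, and node-A with total throughput 28.

28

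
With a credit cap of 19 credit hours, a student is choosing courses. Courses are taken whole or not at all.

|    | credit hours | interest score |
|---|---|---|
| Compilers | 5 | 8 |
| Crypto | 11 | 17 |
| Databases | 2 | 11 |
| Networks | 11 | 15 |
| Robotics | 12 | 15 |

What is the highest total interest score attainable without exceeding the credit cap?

Allowing fractional choices, the relaxed optimum would be about 37.4, but courses are indivisible.
Compilers + Crypto + Databases: credit hours 5 + 11 + 2 = 18 ≤ 19, interest score 8 + 17 + 11 = 36.
Compilers + Databases + Networks: credit hours 5 + 2 + 11 = 18 ≤ 19, interest score 8 + 11 + 15 = 34.
Compilers + Databases + Robotics: credit hours 5 + 2 + 12 = 19 ≤ 19, interest score 8 + 11 + 15 = 34.
Best is Compilers, Crypto, and Databases with total interest score 36.

36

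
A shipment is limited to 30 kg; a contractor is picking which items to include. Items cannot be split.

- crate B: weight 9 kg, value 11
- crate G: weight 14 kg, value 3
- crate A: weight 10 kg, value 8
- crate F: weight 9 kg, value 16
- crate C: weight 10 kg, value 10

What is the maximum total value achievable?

This is an integer program with binary decision variables.
Take crate B, crate F, and crate C: weight 9 + 9 + 10 = 28 ≤ 30, value 11 + 16 + 10 = 37.
No other feasible combination does better.

37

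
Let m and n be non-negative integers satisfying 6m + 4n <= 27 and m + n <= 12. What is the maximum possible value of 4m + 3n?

Relaxing integrality, the LP optimum is 20.25 at (m,n) = (0, 6.75), which is not an integer point.
(m,n)=(1,5): 6·1+4·5=26≤27, 1·1+1·5=6≤12, objective 19.
(m,n)=(0,6): 6·0+4·6=24≤27, 1·0+1·6=6≤12, objective 18.
(m,n)=(1,4): 6·1+4·4=22≤27, 1·1+1·4=5≤12, objective 16.
Maximum is 19 at (m,n)=(1,5).

19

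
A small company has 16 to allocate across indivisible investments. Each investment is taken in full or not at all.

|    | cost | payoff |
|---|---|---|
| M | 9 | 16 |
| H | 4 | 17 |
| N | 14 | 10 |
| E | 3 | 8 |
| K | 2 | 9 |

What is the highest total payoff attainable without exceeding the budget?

42

M + H + K: cost 9 + 4 + 2 = 15 ≤ 16, payoff 16 + 17 + 9 = 42.
H + E + K: cost 4 + 3 + 2 = 9 ≤ 16, payoff 17 + 8 + 9 = 34.
M + H + E: cost 9 + 4 + 3 = 16 ≤ 16, payoff 16 + 17 + 8 = 41.
Best is M, H, and K with total payoff 42.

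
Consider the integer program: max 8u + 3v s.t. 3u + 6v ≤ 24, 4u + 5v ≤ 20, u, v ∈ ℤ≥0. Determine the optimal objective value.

(u,v)=(5,0): 3·5+6·0=15≤24, 4·5+5·0=20≤20, objective 40.
(u,v)=(4,0): 3·4+6·0=12≤24, 4·4+5·0=16≤20, objective 32.
The best lattice point is (5,0), giving 40.

40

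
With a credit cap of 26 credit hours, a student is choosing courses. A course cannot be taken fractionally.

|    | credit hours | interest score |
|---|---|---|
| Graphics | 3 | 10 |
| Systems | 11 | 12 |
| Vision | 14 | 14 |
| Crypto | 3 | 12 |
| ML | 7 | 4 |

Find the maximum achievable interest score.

38

This is an integer program with binary decision variables.
Graphics + Systems + Crypto: credit hours 3 + 11 + 3 = 17 ≤ 26, interest score 10 + 12 + 12 = 34.
Graphics + Systems + Crypto + ML: credit hours 3 + 11 + 3 + 7 = 24 ≤ 26, interest score 10 + 12 + 12 + 4 = 38.
Graphics + Vision + Crypto: credit hours 3 + 14 + 3 = 20 ≤ 26, interest score 10 + 14 + 12 = 36.
Best is Graphics, Systems, Crypto, and ML with total interest score 38.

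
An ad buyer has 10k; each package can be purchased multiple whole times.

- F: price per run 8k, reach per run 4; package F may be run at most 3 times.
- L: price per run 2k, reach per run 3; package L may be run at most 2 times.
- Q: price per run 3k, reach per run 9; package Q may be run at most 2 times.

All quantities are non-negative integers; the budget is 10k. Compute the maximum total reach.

24

This is a bounded integer knapsack.
Take 2×L and 2×Q: price 10 ≤ 10, reach 2·3 + 2·9 = 24.
Q has the best ratio (9/3) and is taken to its limit of 2; remaining capacity is filled optimally with the others.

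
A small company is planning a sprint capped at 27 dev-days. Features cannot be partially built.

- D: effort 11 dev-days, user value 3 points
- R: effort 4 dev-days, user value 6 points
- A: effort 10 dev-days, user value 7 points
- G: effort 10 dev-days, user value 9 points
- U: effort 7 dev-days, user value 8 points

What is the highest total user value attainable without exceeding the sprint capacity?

This is a 0-1 knapsack instance.
Allowing fractional choices, the relaxed optimum would be about 27.2, but features are indivisible.
A + G + U: effort 10 + 10 + 7 = 27 ≤ 27, user value 7 + 9 + 8 = 24.
R + G + U: effort 4 + 10 + 7 = 21 ≤ 27, user value 6 + 9 + 8 = 23.
Best is A, G, and U with total user value 24.

24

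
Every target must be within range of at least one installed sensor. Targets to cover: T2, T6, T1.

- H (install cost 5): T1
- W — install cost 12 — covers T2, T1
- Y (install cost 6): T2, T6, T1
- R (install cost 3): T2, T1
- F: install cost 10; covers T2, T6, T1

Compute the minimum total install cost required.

6

This is an integer covering problem.
The greedy cost-per-new-target heuristic would pick R and Y for 9, but a cheaper cover exists.
Y alone covers T2, T6, T1 — every target.
Total install cost: 6.
No cover costs less than 6.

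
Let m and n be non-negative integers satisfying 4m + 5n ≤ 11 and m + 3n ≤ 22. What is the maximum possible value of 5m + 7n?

14

The continuous relaxation peaks at (0, 2.2) with value 15.40; rounding to a feasible lattice point costs some objective.
(m,n)=(0,2): 4·0+5·2=10≤11, 1·0+3·2=6≤22, objective 14.
(m,n)=(1,1): 4·1+5·1=9≤11, 1·1+3·1=4≤22, objective 12.
(m,n)=(0,1): 4·0+5·1=5≤11, 1·0+3·1=3≤22, objective 7.
Maximum is 14 at (m,n)=(0,2).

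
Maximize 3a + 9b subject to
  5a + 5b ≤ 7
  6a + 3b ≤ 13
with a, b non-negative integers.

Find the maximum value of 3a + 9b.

9

Relaxing integrality, the LP optimum is 12.60 at (a,b) = (0, 1.4), which is not an integer point.
(a,b)=(0,1): 5·0+5·1=5≤7, 6·0+3·1=3≤13, objective 9.
(a,b)=(1,0): 5·1+5·0=5≤7, 6·1+3·0=6≤13, objective 3.
(a,b)=(0,0): 5·0+5·0=0≤7, 6·0+3·0=0≤13, objective 0.
The best lattice point is (0,1), giving 9.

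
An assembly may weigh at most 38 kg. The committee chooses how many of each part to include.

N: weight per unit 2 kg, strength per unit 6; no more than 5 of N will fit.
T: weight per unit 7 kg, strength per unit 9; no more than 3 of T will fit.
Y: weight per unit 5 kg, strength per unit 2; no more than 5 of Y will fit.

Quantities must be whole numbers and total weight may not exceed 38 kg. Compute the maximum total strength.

Take 5×N, 3×T, and 1×Y: weight 36 ≤ 38, strength 5·6 + 3·9 + 1·2 = 59.
N has the best ratio (6/2) and is taken to its limit of 5; remaining capacity is filled optimally with the others.

59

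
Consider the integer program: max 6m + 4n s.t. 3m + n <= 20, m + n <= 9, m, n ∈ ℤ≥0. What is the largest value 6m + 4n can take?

(m,n)=(5,4) is feasible, giving 46.
(m,n)=(6,2) is feasible, giving 44.
No feasible integer point exceeds 46.

46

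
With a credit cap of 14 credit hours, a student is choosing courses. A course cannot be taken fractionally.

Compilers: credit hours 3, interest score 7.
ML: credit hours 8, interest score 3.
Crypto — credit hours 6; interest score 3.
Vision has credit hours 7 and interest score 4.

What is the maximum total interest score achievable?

Compilers + Crypto: credit hours 3 + 6 = 9 ≤ 14, interest score 7 + 3 = 10.
Compilers + Vision: credit hours 3 + 7 = 10 ≤ 14, interest score 7 + 4 = 11.
Best is Compilers and Vision with total interest score 11.

11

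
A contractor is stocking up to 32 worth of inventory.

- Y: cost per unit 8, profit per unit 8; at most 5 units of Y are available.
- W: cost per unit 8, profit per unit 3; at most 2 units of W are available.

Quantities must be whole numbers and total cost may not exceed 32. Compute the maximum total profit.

Take 4×Y: cost 32 ≤ 32, profit 4·8 = 32.
No other integer combination yields more.

32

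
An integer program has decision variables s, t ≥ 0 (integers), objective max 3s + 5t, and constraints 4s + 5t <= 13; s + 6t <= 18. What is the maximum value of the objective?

Relaxing integrality, the LP optimum is 13.00 at (s,t) = (0, 2.6), which is not an integer point.
(s,t)=(2,1): 4·2+5·1=13≤13, 1·2+6·1=8≤18, objective 11.
(s,t)=(0,2): 4·0+5·2=10≤13, 1·0+6·2=12≤18, objective 10.
(s,t)=(3,0): 4·3+5·0=12≤13, 1·3+6·0=3≤18, objective 9.
(s,t)=(1,1): 4·1+5·1=9≤13, 1·1+6·1=7≤18, objective 8.
The best lattice point is (2,1), giving 11.

11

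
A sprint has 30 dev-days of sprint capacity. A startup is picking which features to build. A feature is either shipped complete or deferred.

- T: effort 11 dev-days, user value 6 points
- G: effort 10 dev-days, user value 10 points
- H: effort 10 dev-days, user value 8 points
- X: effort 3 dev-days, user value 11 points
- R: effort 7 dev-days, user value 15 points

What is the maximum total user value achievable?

44

G + H + X + R: effort 10 + 10 + 3 + 7 = 30 ≤ 30, user value 10 + 8 + 11 + 15 = 44.
H + X + R: effort 10 + 3 + 7 = 20 ≤ 30, user value 8 + 11 + 15 = 34.
G + X + R: effort 10 + 3 + 7 = 20 ≤ 30, user value 10 + 11 + 15 = 36.
Best is G, H, X, and R with total user value 44.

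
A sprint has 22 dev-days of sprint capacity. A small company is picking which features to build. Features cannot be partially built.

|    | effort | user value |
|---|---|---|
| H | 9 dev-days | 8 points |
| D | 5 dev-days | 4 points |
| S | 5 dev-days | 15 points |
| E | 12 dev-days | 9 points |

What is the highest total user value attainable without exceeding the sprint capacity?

This is a 0-1 knapsack instance.
Allowing fractional choices, the relaxed optimum would be about 29.2, but features are indivisible.
D + S + E: effort 5 + 5 + 12 = 22 ≤ 22, user value 4 + 15 + 9 = 28.
H + D + S: effort 9 + 5 + 5 = 19 ≤ 22, user value 8 + 4 + 15 = 27.
Best is D, S, and E with total user value 28.

28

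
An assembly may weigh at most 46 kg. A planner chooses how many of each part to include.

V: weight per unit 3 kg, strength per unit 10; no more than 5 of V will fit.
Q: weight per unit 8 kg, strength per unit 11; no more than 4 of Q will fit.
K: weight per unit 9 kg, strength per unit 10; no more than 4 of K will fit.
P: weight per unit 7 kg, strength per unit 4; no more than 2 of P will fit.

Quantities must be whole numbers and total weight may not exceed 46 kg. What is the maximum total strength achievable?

4×V and 4×Q: weight 44 ≤ 46, strength 4·10 + 4·11 = 84.
5×V, 3×Q, and 1×P: weight 46 ≤ 46, strength 5·10 + 3·11 + 1·4 = 87.
Best is 87.

87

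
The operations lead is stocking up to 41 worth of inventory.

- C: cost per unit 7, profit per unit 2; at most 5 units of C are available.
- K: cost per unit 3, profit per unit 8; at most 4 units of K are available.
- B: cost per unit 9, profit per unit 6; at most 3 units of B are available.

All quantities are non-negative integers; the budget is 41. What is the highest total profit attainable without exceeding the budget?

This is a bounded integer knapsack.
Take 4×K and 3×B: cost 39 ≤ 41, profit 4·8 + 3·6 = 50.
K has the best ratio (8/3) and is taken to its limit of 4; remaining capacity is filled optimally with the others.

50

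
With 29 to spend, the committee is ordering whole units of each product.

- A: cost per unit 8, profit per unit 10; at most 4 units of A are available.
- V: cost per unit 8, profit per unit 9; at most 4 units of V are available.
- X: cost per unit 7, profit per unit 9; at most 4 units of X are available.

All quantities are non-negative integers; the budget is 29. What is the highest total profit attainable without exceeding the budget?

This is a bounded integer knapsack.
1×A and 3×X: cost 29 ≤ 29, profit 1·10 + 3·9 = 37.
4×X: cost 28 ≤ 29, profit 4·9 = 36.
Best is 37.

37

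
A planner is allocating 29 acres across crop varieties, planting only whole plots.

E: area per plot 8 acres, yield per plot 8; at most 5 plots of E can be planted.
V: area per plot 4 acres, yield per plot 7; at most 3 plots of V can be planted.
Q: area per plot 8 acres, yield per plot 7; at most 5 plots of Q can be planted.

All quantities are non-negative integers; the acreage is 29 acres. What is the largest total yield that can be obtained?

2×E and 3×V: area 28 ≤ 29, yield 2·8 + 3·7 = 37.
1×E, 3×V, and 1×Q: area 28 ≤ 29, yield 1·8 + 3·7 + 1·7 = 36.
Best is 37.

37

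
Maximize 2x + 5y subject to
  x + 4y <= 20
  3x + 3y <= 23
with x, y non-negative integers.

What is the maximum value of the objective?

Relaxing integrality, the LP optimum is 27.67 at (x,y) = (3.56, 4.11), which is not an integer point.
(x,y)=(3,4) is feasible, giving 26.
(x,y)=(2,4) is feasible, giving 24.
(x,y)=(4,3) is feasible, giving 23.
(x,y)=(3,3) is feasible, giving 21.
Maximum is 26 at (x,y)=(3,4).

26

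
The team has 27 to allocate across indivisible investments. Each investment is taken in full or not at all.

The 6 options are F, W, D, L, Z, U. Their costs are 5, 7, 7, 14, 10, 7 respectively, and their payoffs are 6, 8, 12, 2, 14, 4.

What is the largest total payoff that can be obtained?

34

This is a 0-1 knapsack instance.
Allowing fractional choices, the relaxed optimum would be about 37.7, but investments are indivisible.
F + D + Z: cost 5 + 7 + 10 = 22 ≤ 27, payoff 6 + 12 + 14 = 32.
W + D + Z: cost 7 + 7 + 10 = 24 ≤ 27, payoff 8 + 12 + 14 = 34.
Best is W, D, and Z with total payoff 34.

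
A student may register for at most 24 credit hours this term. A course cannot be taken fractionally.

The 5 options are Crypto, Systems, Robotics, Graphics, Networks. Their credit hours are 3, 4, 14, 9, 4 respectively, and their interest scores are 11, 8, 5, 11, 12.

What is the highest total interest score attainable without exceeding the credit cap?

42

Crypto + Graphics + Networks: credit hours 3 + 9 + 4 = 16 ≤ 24, interest score 11 + 11 + 12 = 34.
Crypto + Systems + Graphics + Networks: credit hours 3 + 4 + 9 + 4 = 20 ≤ 24, interest score 11 + 8 + 11 + 12 = 42.
Best is Crypto, Systems, Graphics, and Networks with total interest score 42.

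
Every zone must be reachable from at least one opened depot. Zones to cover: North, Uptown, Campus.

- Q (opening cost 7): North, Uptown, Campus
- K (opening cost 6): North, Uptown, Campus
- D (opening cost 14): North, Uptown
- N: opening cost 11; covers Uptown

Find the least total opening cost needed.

6

K alone covers North, Uptown, Campus — every zone.
Total opening cost: 6.
No cover costs less than 6.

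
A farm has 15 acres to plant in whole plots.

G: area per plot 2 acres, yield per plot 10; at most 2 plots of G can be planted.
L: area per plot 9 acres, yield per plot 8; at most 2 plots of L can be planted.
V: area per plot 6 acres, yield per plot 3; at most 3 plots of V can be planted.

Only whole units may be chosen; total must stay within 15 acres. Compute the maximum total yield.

28

This is a bounded integer knapsack.
2×G and 1×L: area 13 ≤ 15, yield 2·10 + 1·8 = 28.
2×G and 1×V: area 10 ≤ 15, yield 2·10 + 1·3 = 23.
Best is 28.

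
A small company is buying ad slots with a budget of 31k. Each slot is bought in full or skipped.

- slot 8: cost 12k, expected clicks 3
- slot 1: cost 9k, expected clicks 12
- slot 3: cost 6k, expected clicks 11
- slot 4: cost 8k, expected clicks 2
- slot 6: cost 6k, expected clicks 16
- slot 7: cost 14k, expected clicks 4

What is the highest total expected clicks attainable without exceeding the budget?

41

This is a 0-1 knapsack instance.
Allowing fractional choices, the relaxed optimum would be about 41.9, but ad slots are indivisible.
slot 1 + slot 3 + slot 6: cost 9 + 6 + 6 = 21 ≤ 31, expected clicks 12 + 11 + 16 = 39.
slot 1 + slot 6 + slot 7: cost 9 + 6 + 14 = 29 ≤ 31, expected clicks 12 + 16 + 4 = 32.
slot 1 + slot 3 + slot 4 + slot 6: cost 9 + 6 + 8 + 6 = 29 ≤ 31, expected clicks 12 + 11 + 2 + 16 = 41.
Best is slot 1, slot 3, slot 4, and slot 6 with total expected clicks 41.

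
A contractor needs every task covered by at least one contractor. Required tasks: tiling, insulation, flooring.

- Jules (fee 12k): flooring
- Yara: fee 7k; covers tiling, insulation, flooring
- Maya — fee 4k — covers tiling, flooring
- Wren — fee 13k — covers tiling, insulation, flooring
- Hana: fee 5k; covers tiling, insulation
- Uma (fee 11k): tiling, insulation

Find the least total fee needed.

7

The greedy cost-per-new-task heuristic would pick Maya and Hana for 9, but a cheaper cover exists.
Yara alone covers tiling, insulation, flooring — every task.
Total fee: 7.
No cover costs less than 7.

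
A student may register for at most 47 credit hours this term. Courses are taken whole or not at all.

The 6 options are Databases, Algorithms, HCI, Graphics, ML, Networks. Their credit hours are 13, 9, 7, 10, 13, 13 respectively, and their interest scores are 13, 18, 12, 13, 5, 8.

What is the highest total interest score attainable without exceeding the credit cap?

Take Databases, Algorithms, HCI, and Graphics: credit hours 13 + 9 + 7 + 10 = 39 ≤ 47, interest score 13 + 18 + 12 + 13 = 56.
No other feasible combination does better.

56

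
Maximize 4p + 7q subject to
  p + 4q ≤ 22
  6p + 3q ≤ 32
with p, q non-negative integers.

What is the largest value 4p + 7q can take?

43

The continuous relaxation peaks at (2.95, 4.76) with value 45.14; rounding to a feasible lattice point costs some objective.
(p,q)=(2,5): 1·2+4·5=22≤22, 6·2+3·5=27≤32, objective 43.
(p,q)=(3,4): 1·3+4·4=19≤22, 6·3+3·4=30≤32, objective 40.
(p,q)=(1,5): 1·1+4·5=21≤22, 6·1+3·5=21≤32, objective 39.
(p,q)=(2,4): 1·2+4·4=18≤22, 6·2+3·4=24≤32, objective 36.
No feasible integer point exceeds 43.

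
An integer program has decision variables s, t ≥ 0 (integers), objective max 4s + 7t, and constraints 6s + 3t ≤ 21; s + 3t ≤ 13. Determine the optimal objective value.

32

(s,t)=(1,4) is feasible, giving 32.
(s,t)=(2,3) is feasible, giving 29.
(s,t)=(0,4) is feasible, giving 28.
The best lattice point is (1,4), giving 32.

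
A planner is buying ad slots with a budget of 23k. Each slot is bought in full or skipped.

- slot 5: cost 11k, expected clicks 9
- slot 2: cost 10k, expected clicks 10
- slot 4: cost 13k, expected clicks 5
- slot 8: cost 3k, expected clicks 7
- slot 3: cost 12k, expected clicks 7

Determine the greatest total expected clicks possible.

Treat it as a binary knapsack problem.
Take slot 5 and slot 2: cost 11 + 10 = 21 ≤ 23, expected clicks 9 + 10 = 19.
No other feasible combination does better.

19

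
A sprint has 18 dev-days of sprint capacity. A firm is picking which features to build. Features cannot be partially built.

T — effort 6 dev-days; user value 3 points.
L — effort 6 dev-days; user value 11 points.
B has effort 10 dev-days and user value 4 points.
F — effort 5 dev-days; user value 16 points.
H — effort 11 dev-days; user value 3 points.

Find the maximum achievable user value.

Take T, L, and F: effort 6 + 6 + 5 = 17 ≤ 18, user value 3 + 11 + 16 = 30.
No other feasible combination does better.

30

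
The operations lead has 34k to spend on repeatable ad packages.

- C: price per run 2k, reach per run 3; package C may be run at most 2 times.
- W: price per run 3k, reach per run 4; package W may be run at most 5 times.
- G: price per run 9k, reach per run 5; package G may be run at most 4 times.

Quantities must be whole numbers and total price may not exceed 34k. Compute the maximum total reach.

C has the best ratio (3/2); taking only C gives at most 2×3 = 6 (stopped by the supply cap of 2).
Mixing does better — 2×C, 4×W, and 2×G: price 34 ≤ 34, reach 2·3 + 4·4 + 2·5 = 32.

32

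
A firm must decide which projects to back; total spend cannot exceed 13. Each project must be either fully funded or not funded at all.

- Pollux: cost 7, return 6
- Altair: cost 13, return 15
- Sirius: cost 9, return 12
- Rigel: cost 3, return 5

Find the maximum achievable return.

17

This is a 0-1 knapsack instance.
Take Sirius and Rigel: cost 9 + 3 = 12 ≤ 13, return 12 + 5 = 17.
No other feasible combination does better.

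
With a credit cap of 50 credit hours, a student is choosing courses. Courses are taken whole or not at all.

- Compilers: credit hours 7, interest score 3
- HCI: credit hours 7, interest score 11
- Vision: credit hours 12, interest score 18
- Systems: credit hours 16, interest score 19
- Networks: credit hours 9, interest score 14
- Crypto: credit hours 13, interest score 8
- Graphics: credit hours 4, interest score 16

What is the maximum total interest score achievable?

78

Compilers + Vision + Systems + Networks + Graphics: credit hours 7 + 12 + 16 + 9 + 4 = 48 ≤ 50, interest score 3 + 18 + 19 + 14 + 16 = 70.
HCI + Systems + Networks + Crypto + Graphics: credit hours 7 + 16 + 9 + 13 + 4 = 49 ≤ 50, interest score 11 + 19 + 14 + 8 + 16 = 68.
HCI + Vision + Systems + Networks + Graphics: credit hours 7 + 12 + 16 + 9 + 4 = 48 ≤ 50, interest score 11 + 18 + 19 + 14 + 16 = 78.
Best is HCI, Vision, Systems, Networks, and Graphics with total interest score 78.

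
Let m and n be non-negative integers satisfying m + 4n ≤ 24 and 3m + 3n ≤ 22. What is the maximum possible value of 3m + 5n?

Relaxing integrality, the LP optimum is 33.11 at (m,n) = (1.78, 5.56), which is not an integer point.
(m,n)=(2,5): 1·2+4·5=22≤24, 3·2+3·5=21≤22, objective 31.
(m,n)=(0,6): 1·0+4·6=24≤24, 3·0+3·6=18≤22, objective 30.
Maximum is 31 at (m,n)=(2,5).

31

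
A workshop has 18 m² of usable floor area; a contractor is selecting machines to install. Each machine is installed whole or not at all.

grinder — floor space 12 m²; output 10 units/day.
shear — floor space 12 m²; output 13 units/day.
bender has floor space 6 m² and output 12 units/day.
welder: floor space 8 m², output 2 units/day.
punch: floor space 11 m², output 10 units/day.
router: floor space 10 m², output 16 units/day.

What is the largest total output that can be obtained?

28

Treat it as a binary knapsack problem.
Take bender and router: floor space 6 + 10 = 16 ≤ 18, output 12 + 16 = 28.
No other feasible combination does better.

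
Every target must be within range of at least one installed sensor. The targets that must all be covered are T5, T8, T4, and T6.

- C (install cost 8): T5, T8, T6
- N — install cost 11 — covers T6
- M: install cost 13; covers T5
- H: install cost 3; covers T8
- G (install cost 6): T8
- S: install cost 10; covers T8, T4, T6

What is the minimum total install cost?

Choose C and S: together they cover T5, T8, T4, T6 — every target.
Total install cost: 8 + 10 = 18.
No cover costs less than 18.

18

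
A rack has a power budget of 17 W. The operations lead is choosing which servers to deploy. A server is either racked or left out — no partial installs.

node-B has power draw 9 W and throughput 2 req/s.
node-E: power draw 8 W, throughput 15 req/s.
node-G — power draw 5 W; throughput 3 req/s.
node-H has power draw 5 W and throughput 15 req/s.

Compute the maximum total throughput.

30

Allowing fractional choices, the relaxed optimum would be about 32.4, but servers are indivisible.
node-E + node-G: power draw 8 + 5 = 13 ≤ 17, throughput 15 + 3 = 18.
node-E + node-H: power draw 8 + 5 = 13 ≤ 17, throughput 15 + 15 = 30.
node-G + node-H: power draw 5 + 5 = 10 ≤ 17, throughput 3 + 15 = 18.
Best is node-E and node-H with total throughput 30.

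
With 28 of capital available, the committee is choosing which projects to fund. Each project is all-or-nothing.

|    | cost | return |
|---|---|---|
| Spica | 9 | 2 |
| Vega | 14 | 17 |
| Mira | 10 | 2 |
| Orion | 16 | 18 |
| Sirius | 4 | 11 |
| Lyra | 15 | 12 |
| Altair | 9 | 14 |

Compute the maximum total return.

42

Allowing fractional choices, the relaxed optimum would be about 43.1, but projects are indivisible.
Vega + Sirius + Altair: cost 14 + 4 + 9 = 27 ≤ 28, return 17 + 11 + 14 = 42.
Orion + Altair: cost 16 + 9 = 25 ≤ 28, return 18 + 14 = 32.
Sirius + Lyra + Altair: cost 4 + 15 + 9 = 28 ≤ 28, return 11 + 12 + 14 = 37.
Best is Vega, Sirius, and Altair with total return 42.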